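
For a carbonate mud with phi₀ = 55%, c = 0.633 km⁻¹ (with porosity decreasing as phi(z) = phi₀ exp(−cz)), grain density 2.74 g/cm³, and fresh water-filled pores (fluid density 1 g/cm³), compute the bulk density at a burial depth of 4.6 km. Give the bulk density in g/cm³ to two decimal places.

2.69 g/cm³

Porosity at depth: phi = 0.55·exp(−0.633×4.6) = 0.55×0.0544 = 0.0299
Bulk density: ρ_b = (1−phi)ρ_g + phi·ρ_f = 0.9701×2.74 + 0.0299×1
       = 2.658 + 0.030 = 2.688 g/cm³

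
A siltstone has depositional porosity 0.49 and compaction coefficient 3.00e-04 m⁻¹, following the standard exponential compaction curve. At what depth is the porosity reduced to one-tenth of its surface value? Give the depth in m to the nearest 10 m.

7680 m

Working in km (1 km = 1000 m; c in km⁻¹ = c in m⁻¹ × 1000):
n/n₀ = 1/10 ⇒ exp(−c·z) = 1/10 ⇒ z = ln(10) / c
z = 2.3026 / 0.3 = 7.675 km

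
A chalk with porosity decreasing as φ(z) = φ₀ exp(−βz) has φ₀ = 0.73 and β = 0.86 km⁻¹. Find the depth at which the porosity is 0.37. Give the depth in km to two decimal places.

0.79 km

Invert Athy's law: z = ln(φ₀/φ) / β
z = ln(0.73/0.37) / 0.86 = ln(1.973) / 0.86 = 0.6795 / 0.86 = 0.790 km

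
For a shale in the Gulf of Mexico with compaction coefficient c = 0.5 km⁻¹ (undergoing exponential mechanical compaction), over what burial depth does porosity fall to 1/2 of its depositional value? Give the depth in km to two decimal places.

1.39 km

phi/phi₀ = 1/2 ⇒ exp(−c·Z) = 1/2 ⇒ Z = ln(2) / c
Z = 0.6931 / 0.5 = 1.386 km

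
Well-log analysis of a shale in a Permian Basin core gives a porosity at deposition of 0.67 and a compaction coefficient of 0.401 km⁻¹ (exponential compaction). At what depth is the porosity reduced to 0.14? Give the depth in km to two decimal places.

Invert Athy's law: d = ln(phi₀/phi) / k
d = ln(0.67/0.14) / 0.401 = ln(4.786) / 0.401 = 1.5656 / 0.401 = 3.904 km

3.90 km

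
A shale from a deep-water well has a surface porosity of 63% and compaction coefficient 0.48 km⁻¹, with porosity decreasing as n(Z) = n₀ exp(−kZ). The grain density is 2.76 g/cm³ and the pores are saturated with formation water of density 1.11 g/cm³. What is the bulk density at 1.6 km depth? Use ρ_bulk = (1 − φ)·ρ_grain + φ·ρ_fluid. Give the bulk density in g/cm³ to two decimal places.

Porosity at depth: n = 0.63·exp(−0.48×1.6) = 0.63×0.4639 = 0.2923
Bulk density: ρ_b = (1−n)ρ_g + n·ρ_f = 0.7077×2.76 + 0.2923×1.11
       = 1.953 + 0.324 = 2.278 g/cm³

2.28 g/cm³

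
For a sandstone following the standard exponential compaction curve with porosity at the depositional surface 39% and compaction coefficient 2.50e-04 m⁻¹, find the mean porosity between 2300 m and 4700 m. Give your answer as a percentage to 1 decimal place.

Working in km (1 km = 1000 m; c in km⁻¹ = c in m⁻¹ × 1000):
⟨n⟩ = (1/(Z₂−Z₁)) ∫ n₀ e^(−cZ) dZ = n₀·(e^(−c·Z₁) − e^(−c·Z₂)) / (c·(Z₂−Z₁))
e^(−0.25×2.3) = 0.5627; e^(−0.25×4.7) = 0.3088
⟨n⟩ = 0.39 × (0.5627 − 0.3088) / (0.25 × 2.4) = 0.39 × 0.4231 = 0.1650

16.5%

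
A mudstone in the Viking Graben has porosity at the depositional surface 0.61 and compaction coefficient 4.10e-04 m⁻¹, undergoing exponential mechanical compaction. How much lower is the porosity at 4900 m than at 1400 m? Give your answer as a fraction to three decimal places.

Working in km (1 km = 1000 m; k in km⁻¹ = k in m⁻¹ × 1000):
n(1.4) = 0.61·e^(−0.41×1.4) = 0.3436
n(4.9) = 0.61·e^(−0.41×4.9) = 0.0818
Δn = 0.3436 − 0.0818 = 0.2618

0.262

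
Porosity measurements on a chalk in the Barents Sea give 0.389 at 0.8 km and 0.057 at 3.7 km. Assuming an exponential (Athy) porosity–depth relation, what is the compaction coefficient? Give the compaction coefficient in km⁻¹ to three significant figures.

0.662 km⁻¹

Athy: φ(Z) = φ₀ e^(−βZ) ⇒ φ₁/φ₂ = e^{β(Z₂−Z₁)} ⇒ β = ln(φ₁/φ₂)/(Z₂−Z₁)
β = ln(0.389/0.057) / (3.7 − 0.8) = ln(6.825) / 2.9 = 1.9205 / 2.9 = 0.6623 km⁻¹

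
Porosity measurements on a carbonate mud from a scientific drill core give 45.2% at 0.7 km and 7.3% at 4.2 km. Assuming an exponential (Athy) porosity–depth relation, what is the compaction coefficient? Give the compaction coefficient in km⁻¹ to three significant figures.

0.521 km⁻¹

Athy: phi(Z) = phi₀ e^(−βZ) ⇒ phi₁/phi₂ = e^{β(Z₂−Z₁)} ⇒ β = ln(phi₁/phi₂)/(Z₂−Z₁)
β = ln(0.452/0.073) / (4.2 − 0.7) = ln(6.192) / 3.5 = 1.8232 / 3.5 = 0.5209 km⁻¹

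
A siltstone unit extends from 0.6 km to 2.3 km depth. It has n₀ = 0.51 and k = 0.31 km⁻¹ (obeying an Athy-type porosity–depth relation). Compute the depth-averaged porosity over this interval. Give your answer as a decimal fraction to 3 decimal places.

0.329

⟨n⟩ = (1/(d₂−d₁)) ∫ n₀ e^(−kd) dd = n₀·(e^(−k·d₁) − e^(−k·d₂)) / (k·(d₂−d₁))
e^(−0.31×0.6) = 0.8303; e^(−0.31×2.3) = 0.4902
⟨n⟩ = 0.51 × (0.8303 − 0.4902) / (0.31 × 1.7) = 0.51 × 0.6454 = 0.3291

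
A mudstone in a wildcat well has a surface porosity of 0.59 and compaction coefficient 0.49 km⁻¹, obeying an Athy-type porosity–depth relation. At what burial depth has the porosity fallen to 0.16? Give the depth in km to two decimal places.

2.66 km

Invert Athy's law: Z = ln(phi₀/phi) / k
Z = ln(0.59/0.16) / 0.49 = ln(3.687) / 0.49 = 1.3049 / 0.49 = 2.663 km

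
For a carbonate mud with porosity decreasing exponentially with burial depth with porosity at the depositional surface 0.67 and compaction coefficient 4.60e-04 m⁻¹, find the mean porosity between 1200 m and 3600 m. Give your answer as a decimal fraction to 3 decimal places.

0.234

Working in km (1 km = 1000 m; c in km⁻¹ = c in m⁻¹ × 1000):
⟨phi⟩ = (1/(z₂−z₁)) ∫ phi₀ e^(−cz) dz = phi₀·(e^(−c·z₁) − e^(−c·z₂)) / (c·(z₂−z₁))
e^(−0.46×1.2) = 0.5758; e^(−0.46×3.6) = 0.1909
⟨phi⟩ = 0.67 × (0.5758 − 0.1909) / (0.46 × 2.4) = 0.67 × 0.3486 = 0.2336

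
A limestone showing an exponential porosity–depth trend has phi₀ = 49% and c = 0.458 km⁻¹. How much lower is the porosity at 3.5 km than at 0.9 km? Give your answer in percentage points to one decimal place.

phi(0.9) = 0.49·e^(−0.458×0.9) = 0.3245
phi(3.5) = 0.49·e^(−0.458×3.5) = 0.0986
Δphi = 0.3245 − 0.0986 = 0.2258

22.6 percentage points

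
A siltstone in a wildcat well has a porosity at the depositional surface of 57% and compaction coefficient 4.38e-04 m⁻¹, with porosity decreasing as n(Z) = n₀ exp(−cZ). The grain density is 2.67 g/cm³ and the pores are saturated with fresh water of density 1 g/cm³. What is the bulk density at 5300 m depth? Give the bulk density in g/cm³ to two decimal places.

2.58 g/cm³

Working in km (1 km = 1000 m; c in km⁻¹ = c in m⁻¹ × 1000):
Porosity at depth: n = 0.57·exp(−0.438×5.3) = 0.57×0.0981 = 0.0559
Bulk density: ρ_b = (1−n)ρ_g + n·ρ_f = 0.9441×2.67 + 0.0559×1
       = 2.521 + 0.056 = 2.577 g/cm³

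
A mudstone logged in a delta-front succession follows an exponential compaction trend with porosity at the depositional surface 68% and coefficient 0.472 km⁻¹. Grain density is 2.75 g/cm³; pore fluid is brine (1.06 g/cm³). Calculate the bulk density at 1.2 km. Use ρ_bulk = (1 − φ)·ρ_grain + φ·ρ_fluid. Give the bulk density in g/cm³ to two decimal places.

Porosity at depth: n = 0.68·exp(−0.472×1.2) = 0.68×0.5676 = 0.3859
Bulk density: ρ_b = (1−n)ρ_g + n·ρ_f = 0.6141×2.75 + 0.3859×1.06
       = 1.689 + 0.409 = 2.098 g/cm³

2.10 g/cm³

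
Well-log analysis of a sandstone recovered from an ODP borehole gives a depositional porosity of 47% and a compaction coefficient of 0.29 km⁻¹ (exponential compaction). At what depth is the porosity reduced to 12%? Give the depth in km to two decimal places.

4.71 km

Invert Athy's law: d = ln(n₀/n) / c
d = ln(0.47/0.12) / 0.29 = ln(3.917) / 0.29 = 1.3652 / 0.29 = 4.708 km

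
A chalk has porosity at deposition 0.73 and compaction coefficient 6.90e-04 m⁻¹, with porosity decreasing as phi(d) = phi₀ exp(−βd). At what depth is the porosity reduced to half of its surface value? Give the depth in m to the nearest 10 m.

Working in km (1 km = 1000 m; β in km⁻¹ = β in m⁻¹ × 1000):
phi/phi₀ = 1/2 ⇒ exp(−β·d) = 1/2 ⇒ d = ln(2) / β
d = 0.6931 / 0.69 = 1.005 km

1000 m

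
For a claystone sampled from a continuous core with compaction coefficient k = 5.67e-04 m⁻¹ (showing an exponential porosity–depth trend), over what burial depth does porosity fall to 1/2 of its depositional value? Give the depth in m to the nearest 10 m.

Working in km (1 km = 1000 m; k in km⁻¹ = k in m⁻¹ × 1000):
φ/φ₀ = 1/2 ⇒ exp(−k·z) = 1/2 ⇒ z = ln(2) / k
z = 0.6931 / 0.567 = 1.222 km

1220 m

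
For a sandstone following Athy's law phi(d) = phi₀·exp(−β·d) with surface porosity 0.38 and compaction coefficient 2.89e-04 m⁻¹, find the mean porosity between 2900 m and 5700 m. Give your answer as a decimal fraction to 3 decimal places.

Working in km (1 km = 1000 m; β in km⁻¹ = β in m⁻¹ × 1000):
⟨phi⟩ = (1/(d₂−d₁)) ∫ phi₀ e^(−βd) dd = phi₀·(e^(−β·d₁) − e^(−β·d₂)) / (β·(d₂−d₁))
e^(−0.289×2.9) = 0.4325; e^(−0.289×5.7) = 0.1926
⟨phi⟩ = 0.38 × (0.4325 − 0.1926) / (0.289 × 2.8) = 0.38 × 0.2965 = 0.1127

0.113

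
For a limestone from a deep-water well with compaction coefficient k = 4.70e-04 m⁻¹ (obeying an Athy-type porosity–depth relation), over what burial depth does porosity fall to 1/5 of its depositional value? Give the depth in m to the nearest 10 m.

Working in km (1 km = 1000 m; k in km⁻¹ = k in m⁻¹ × 1000):
φ/φ₀ = 1/5 ⇒ exp(−k·Z) = 1/5 ⇒ Z = ln(5) / k
Z = 1.6094 / 0.47 = 3.424 km

3420 m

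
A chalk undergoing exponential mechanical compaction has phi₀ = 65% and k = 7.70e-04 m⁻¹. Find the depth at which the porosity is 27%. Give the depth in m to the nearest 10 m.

Working in km (1 km = 1000 m; k in km⁻¹ = k in m⁻¹ × 1000):
Invert Athy's law: z = ln(phi₀/phi) / k
z = ln(0.65/0.27) / 0.77 = ln(2.407) / 0.77 = 0.8786 / 0.77 = 1.141 km

1140 m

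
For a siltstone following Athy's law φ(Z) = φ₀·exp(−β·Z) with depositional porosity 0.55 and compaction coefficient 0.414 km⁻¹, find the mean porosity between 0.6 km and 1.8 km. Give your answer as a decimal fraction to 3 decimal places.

⟨φ⟩ = (1/(Z₂−Z₁)) ∫ φ₀ e^(−βZ) dZ = φ₀·(e^(−β·Z₁) − e^(−β·Z₂)) / (β·(Z₂−Z₁))
e^(−0.414×0.6) = 0.7800; e^(−0.414×1.8) = 0.4746
⟨φ⟩ = 0.55 × (0.7800 − 0.4746) / (0.414 × 1.2) = 0.55 × 0.6148 = 0.3381

0.338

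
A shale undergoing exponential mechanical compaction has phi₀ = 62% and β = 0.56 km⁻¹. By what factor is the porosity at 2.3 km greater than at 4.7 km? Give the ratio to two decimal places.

3.83

phi(d₁)/phi(d₂) = e^(−β·d₁)/e^(−β·d₂) = e^{β(d₂−d₁)}
= exp(0.56 × 2.4) = exp(1.344) = 3.8344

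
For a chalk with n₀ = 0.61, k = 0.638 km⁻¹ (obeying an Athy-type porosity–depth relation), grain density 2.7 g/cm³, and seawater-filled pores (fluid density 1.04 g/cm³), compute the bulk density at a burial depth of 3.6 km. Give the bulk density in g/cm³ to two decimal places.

2.60 g/cm³

Porosity at depth: n = 0.61·exp(−0.638×3.6) = 0.61×0.1006 = 0.0614
Bulk density: ρ_b = (1−n)ρ_g + n·ρ_f = 0.9386×2.7 + 0.0614×1.04
       = 2.534 + 0.064 = 2.598 g/cm³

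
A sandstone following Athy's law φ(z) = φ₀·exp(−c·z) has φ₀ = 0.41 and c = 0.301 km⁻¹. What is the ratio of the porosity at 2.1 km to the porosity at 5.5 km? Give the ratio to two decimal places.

2.78

φ(z₁)/φ(z₂) = e^(−c·z₁)/e^(−c·z₂) = e^{c(z₂−z₁)}
= exp(0.301 × 3.4) = exp(1.023) = 2.7826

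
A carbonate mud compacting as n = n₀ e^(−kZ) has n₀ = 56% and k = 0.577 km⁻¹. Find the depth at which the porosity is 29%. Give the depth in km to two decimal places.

Invert Athy's law: Z = ln(n₀/n) / k
Z = ln(0.56/0.29) / 0.577 = ln(1.931) / 0.577 = 0.6581 / 0.577 = 1.140 km

1.14 km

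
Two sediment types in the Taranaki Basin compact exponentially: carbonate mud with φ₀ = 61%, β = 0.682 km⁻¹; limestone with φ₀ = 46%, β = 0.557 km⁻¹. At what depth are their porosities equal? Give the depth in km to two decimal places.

2.26 km

Set φ₀ₐ e^(−βₐZ) = φ₀ᵦ e^(−βᵦZ) ⇒ ln(φ₀ₐ/φ₀ᵦ) = (βₐ − βᵦ)·Z
Z = ln(0.61/0.46) / (0.682 − 0.557) = 0.2822 / 0.125 = 2.258 km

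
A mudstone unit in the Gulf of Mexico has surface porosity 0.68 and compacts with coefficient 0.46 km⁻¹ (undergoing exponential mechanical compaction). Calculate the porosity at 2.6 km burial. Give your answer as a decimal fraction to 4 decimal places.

0.2056

φ = φ₀·exp(−β·Z) = 0.68 × exp(−0.46 × 2.6) = 0.68 × exp(−1.196)
  = 0.68 × 0.3024 = 0.2056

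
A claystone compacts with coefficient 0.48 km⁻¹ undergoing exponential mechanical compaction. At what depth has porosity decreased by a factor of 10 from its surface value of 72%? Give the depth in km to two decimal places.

phi/phi₀ = 1/10 ⇒ exp(−β·Z) = 1/10 ⇒ Z = ln(10) / β
Z = 2.3026 / 0.48 = 4.797 km

4.80 km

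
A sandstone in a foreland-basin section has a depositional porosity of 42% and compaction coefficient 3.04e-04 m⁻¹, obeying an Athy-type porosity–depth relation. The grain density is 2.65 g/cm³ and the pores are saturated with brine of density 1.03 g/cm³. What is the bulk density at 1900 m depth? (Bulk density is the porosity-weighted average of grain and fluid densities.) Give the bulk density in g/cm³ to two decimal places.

Working in km (1 km = 1000 m; k in km⁻¹ = k in m⁻¹ × 1000):
Porosity at depth: φ = 0.42·exp(−0.304×1.9) = 0.42×0.5612 = 0.2357
Bulk density: ρ_b = (1−φ)ρ_g + φ·ρ_f = 0.7643×2.65 + 0.2357×1.03
       = 2.025 + 0.243 = 2.268 g/cm³

2.27 g/cm³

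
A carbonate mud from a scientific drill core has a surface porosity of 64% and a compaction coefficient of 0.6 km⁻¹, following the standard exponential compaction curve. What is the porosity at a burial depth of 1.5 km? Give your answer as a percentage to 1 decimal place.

φ = φ₀·exp(−β·z) = 0.64 × exp(−0.6 × 1.5) = 0.64 × exp(−0.9)
  = 0.64 × 0.4066 = 0.2602

26.0%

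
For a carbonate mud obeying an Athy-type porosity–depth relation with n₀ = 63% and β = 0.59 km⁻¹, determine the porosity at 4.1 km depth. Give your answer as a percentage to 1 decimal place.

5.6%

n = n₀·exp(−β·d) = 0.63 × exp(−0.59 × 4.1) = 0.63 × exp(−2.419)
  = 0.63 × 0.0890 = 0.0561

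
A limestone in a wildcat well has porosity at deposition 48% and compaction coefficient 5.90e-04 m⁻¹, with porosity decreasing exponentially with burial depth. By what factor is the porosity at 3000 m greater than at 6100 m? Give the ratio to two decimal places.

6.23

Working in km (1 km = 1000 m; β in km⁻¹ = β in m⁻¹ × 1000):
phi(d₁)/phi(d₂) = e^(−β·d₁)/e^(−β·d₂) = e^{β(d₂−d₁)}
= exp(0.59 × 3.1) = exp(1.829) = 6.2277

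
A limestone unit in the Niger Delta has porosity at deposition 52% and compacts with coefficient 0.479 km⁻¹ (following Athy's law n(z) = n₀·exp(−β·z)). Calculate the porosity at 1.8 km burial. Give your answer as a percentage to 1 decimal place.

22.0%

n = n₀·exp(−β·z) = 0.52 × exp(−0.479 × 1.8) = 0.52 × exp(−0.8622)
  = 0.52 × 0.4222 = 0.2196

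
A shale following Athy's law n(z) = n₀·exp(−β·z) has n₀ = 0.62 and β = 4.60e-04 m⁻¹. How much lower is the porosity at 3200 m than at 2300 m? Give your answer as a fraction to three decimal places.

0.073

Working in km (1 km = 1000 m; β in km⁻¹ = β in m⁻¹ × 1000):
n(2.3) = 0.62·e^(−0.46×2.3) = 0.2152
n(3.2) = 0.62·e^(−0.46×3.2) = 0.1423
Δn = 0.2152 − 0.1423 = 0.0730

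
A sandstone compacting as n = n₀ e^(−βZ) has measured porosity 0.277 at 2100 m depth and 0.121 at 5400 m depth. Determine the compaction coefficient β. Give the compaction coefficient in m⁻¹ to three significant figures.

0.000251 m⁻¹

Working in km (1 km = 1000 m; β in km⁻¹ = β in m⁻¹ × 1000):
Athy: n(Z) = n₀ e^(−βZ) ⇒ n₁/n₂ = e^{β(Z₂−Z₁)} ⇒ β = ln(n₁/n₂)/(Z₂−Z₁)
β = ln(0.277/0.121) / (5.4 − 2.1) = ln(2.289) / 3.3 = 0.8282 / 3.3 = 0.251 km⁻¹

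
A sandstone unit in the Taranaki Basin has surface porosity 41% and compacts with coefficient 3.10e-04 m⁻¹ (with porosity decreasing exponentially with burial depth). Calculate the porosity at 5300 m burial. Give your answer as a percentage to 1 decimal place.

Working in km (1 km = 1000 m; β in km⁻¹ = β in m⁻¹ × 1000):
n = n₀·exp(−β·Z) = 0.41 × exp(−0.31 × 5.3) = 0.41 × exp(−1.643)
  = 0.41 × 0.1934 = 0.0793

7.9%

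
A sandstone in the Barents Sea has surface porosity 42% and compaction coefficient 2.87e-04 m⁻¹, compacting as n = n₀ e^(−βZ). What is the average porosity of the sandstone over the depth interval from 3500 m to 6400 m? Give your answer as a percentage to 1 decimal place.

Working in km (1 km = 1000 m; β in km⁻¹ = β in m⁻¹ × 1000):
⟨n⟩ = (1/(Z₂−Z₁)) ∫ n₀ e^(−βZ) dZ = n₀·(e^(−β·Z₁) − e^(−β·Z₂)) / (β·(Z₂−Z₁))
e^(−0.287×3.5) = 0.3662; e^(−0.287×6.4) = 0.1593
⟨n⟩ = 0.42 × (0.3662 − 0.1593) / (0.287 × 2.9) = 0.42 × 0.2486 = 0.1044

10.4%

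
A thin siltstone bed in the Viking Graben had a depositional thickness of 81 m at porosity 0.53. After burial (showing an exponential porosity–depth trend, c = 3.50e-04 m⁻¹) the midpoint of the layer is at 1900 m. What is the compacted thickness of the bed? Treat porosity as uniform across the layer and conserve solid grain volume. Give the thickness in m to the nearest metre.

52 m

Working in km (1 km = 1000 m; c in km⁻¹ = c in m⁻¹ × 1000):
Porosity at 1.9 km: phi = 0.53·exp(−0.35×1.9) = 0.2726
Solid-volume conservation: h(1−phi) = h₀(1−phi₀) ⇒ h = h₀·(1−phi₀)/(1−phi)
h = 0.081 × (1 − 0.53)/(1 − 0.2726) = 0.081 × 0.6461 = 0.0523 km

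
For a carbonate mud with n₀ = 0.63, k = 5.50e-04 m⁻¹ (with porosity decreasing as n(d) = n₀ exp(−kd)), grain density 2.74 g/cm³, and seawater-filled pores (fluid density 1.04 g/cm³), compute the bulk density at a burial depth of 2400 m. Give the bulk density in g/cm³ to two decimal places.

Working in km (1 km = 1000 m; k in km⁻¹ = k in m⁻¹ × 1000):
Porosity at depth: n = 0.63·exp(−0.55×2.4) = 0.63×0.2671 = 0.1683
Bulk density: ρ_b = (1−n)ρ_g + n·ρ_f = 0.8317×2.74 + 0.1683×1.04
       = 2.279 + 0.175 = 2.454 g/cm³

2.45 g/cm³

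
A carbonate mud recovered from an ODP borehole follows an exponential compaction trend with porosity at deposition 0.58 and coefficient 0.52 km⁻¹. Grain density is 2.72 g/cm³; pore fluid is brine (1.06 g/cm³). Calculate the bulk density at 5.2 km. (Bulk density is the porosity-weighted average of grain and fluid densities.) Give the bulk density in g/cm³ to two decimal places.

Porosity at depth: φ = 0.58·exp(−0.52×5.2) = 0.58×0.0669 = 0.0388
Bulk density: ρ_b = (1−φ)ρ_g + φ·ρ_f = 0.9612×2.72 + 0.0388×1.06
       = 2.614 + 0.041 = 2.656 g/cm³

2.66 g/cm³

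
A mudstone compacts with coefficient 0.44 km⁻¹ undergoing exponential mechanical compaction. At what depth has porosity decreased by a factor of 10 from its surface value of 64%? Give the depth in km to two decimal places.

φ/φ₀ = 1/10 ⇒ exp(−β·z) = 1/10 ⇒ z = ln(10) / β
z = 2.3026 / 0.44 = 5.233 km

5.23 km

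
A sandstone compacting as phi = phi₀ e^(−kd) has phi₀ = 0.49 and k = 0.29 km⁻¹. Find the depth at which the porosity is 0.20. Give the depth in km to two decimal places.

Invert Athy's law: d = ln(phi₀/phi) / k
d = ln(0.49/0.2) / 0.29 = ln(2.45) / 0.29 = 0.8961 / 0.29 = 3.090 km

3.09 km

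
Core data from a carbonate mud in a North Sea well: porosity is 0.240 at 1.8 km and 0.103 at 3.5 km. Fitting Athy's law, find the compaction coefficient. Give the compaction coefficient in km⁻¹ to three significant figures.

Athy: φ(Z) = φ₀ e^(−cZ) ⇒ φ₁/φ₂ = e^{c(Z₂−Z₁)} ⇒ c = ln(φ₁/φ₂)/(Z₂−Z₁)
c = ln(0.24/0.103) / (3.5 − 1.8) = ln(2.33) / 1.7 = 0.8459 / 1.7 = 0.4976 km⁻¹

0.498 km⁻¹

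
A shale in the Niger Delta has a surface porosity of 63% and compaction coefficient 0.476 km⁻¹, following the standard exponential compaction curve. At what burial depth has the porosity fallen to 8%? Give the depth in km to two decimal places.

Invert Athy's law: d = ln(n₀/n) / k
d = ln(0.63/0.08) / 0.476 = ln(7.875) / 0.476 = 2.0637 / 0.476 = 4.335 km

4.34 km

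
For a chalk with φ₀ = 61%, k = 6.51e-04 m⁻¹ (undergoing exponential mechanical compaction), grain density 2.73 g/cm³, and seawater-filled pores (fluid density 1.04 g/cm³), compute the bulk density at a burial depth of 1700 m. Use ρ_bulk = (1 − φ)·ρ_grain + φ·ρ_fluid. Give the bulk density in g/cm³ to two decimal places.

Working in km (1 km = 1000 m; k in km⁻¹ = k in m⁻¹ × 1000):
Porosity at depth: φ = 0.61·exp(−0.651×1.7) = 0.61×0.3306 = 0.2017
Bulk density: ρ_b = (1−φ)ρ_g + φ·ρ_f = 0.7983×2.73 + 0.2017×1.04
       = 2.179 + 0.210 = 2.389 g/cm³

2.39 g/cm³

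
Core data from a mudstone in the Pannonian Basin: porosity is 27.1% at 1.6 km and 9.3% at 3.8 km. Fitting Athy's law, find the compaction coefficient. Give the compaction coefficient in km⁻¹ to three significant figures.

Athy: φ(d) = φ₀ e^(−βd) ⇒ φ₁/φ₂ = e^{β(d₂−d₁)} ⇒ β = ln(φ₁/φ₂)/(d₂−d₁)
β = ln(0.271/0.093) / (3.8 − 1.6) = ln(2.914) / 2.2 = 1.0695 / 2.2 = 0.4861 km⁻¹

0.486 km⁻¹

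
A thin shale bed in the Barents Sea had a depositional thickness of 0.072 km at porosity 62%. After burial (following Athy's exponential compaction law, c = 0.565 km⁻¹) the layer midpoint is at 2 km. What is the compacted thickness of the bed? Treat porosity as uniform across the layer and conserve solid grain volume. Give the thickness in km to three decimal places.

0.034 km

Porosity at 2 km: phi = 0.62·exp(−0.565×2) = 0.2003
Solid-volume conservation: h(1−phi) = h₀(1−phi₀) ⇒ h = h₀·(1−phi₀)/(1−phi)
h = 0.072 × (1 − 0.62)/(1 − 0.2003) = 0.072 × 0.4752 = 0.0342 km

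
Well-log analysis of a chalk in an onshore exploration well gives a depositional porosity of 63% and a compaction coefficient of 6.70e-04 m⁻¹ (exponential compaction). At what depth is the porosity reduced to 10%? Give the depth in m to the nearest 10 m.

Working in km (1 km = 1000 m; c in km⁻¹ = c in m⁻¹ × 1000):
Invert Athy's law: d = ln(n₀/n) / c
d = ln(0.63/0.1) / 0.67 = ln(6.3) / 0.67 = 1.8405 / 0.67 = 2.747 km

2750 m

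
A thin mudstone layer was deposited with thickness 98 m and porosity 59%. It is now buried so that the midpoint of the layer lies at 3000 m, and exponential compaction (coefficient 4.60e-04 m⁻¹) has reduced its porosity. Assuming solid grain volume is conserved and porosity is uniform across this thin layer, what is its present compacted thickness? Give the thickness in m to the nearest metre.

Working in km (1 km = 1000 m; β in km⁻¹ = β in m⁻¹ × 1000):
Porosity at 3 km: phi = 0.59·exp(−0.46×3) = 0.1484
Solid-volume conservation: h(1−phi) = h₀(1−phi₀) ⇒ h = h₀·(1−phi₀)/(1−phi)
h = 0.098 × (1 − 0.59)/(1 − 0.1484) = 0.098 × 0.4815 = 0.0472 km

47 m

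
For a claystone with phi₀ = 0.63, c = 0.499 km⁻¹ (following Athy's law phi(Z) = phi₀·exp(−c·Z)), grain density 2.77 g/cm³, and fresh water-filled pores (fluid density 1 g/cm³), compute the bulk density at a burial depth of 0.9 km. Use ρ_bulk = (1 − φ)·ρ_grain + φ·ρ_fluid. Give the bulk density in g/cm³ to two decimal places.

Porosity at depth: phi = 0.63·exp(−0.499×0.9) = 0.63×0.6382 = 0.4021
Bulk density: ρ_b = (1−phi)ρ_g + phi·ρ_f = 0.5979×2.77 + 0.4021×1
       = 1.656 + 0.402 = 2.058 g/cm³

2.06 g/cm³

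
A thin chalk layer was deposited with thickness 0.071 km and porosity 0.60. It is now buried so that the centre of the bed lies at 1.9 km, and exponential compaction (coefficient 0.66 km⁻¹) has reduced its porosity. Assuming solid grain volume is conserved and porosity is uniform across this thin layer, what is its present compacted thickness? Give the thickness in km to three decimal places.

Porosity at 1.9 km: φ = 0.6·exp(−0.66×1.9) = 0.1712
Solid-volume conservation: h(1−φ) = h₀(1−φ₀) ⇒ h = h₀·(1−φ₀)/(1−φ)
h = 0.071 × (1 − 0.6)/(1 − 0.1712) = 0.071 × 0.4826 = 0.0343 km

0.034 km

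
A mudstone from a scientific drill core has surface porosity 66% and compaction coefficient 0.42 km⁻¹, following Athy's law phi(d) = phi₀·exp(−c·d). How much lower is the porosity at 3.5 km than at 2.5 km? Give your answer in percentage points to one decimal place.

7.9 percentage points

phi(2.5) = 0.66·e^(−0.42×2.5) = 0.2310
phi(3.5) = 0.66·e^(−0.42×3.5) = 0.1518
Δphi = 0.2310 − 0.1518 = 0.0792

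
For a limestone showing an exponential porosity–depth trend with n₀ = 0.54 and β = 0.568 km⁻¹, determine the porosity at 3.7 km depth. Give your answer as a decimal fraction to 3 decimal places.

0.066

n = n₀·exp(−β·Z) = 0.54 × exp(−0.568 × 3.7) = 0.54 × exp(−2.102)
  = 0.54 × 0.1223 = 0.0660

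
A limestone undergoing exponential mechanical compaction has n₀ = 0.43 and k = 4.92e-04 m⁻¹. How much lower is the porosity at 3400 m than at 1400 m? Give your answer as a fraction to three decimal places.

0.135

Working in km (1 km = 1000 m; k in km⁻¹ = k in m⁻¹ × 1000):
n(1.4) = 0.43·e^(−0.492×1.4) = 0.2159
n(3.4) = 0.43·e^(−0.492×3.4) = 0.0807
Δn = 0.2159 − 0.0807 = 0.1352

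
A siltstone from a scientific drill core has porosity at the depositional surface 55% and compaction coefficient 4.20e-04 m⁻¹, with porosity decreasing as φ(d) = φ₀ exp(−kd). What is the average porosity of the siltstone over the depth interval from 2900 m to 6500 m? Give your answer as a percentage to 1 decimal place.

8.4%

Working in km (1 km = 1000 m; k in km⁻¹ = k in m⁻¹ × 1000):
⟨φ⟩ = (1/(d₂−d₁)) ∫ φ₀ e^(−kd) dd = φ₀·(e^(−k·d₁) − e^(−k·d₂)) / (k·(d₂−d₁))
e^(−0.42×2.9) = 0.2958; e^(−0.42×6.5) = 0.0652
⟨φ⟩ = 0.55 × (0.2958 − 0.0652) / (0.42 × 3.6) = 0.55 × 0.1525 = 0.0839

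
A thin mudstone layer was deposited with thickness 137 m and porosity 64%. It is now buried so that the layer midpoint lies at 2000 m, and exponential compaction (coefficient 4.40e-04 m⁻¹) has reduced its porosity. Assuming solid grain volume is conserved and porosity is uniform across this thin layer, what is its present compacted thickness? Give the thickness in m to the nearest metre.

Working in km (1 km = 1000 m; β in km⁻¹ = β in m⁻¹ × 1000):
Porosity at 2 km: phi = 0.64·exp(−0.44×2) = 0.2655
Solid-volume conservation: h(1−phi) = h₀(1−phi₀) ⇒ h = h₀·(1−phi₀)/(1−phi)
h = 0.137 × (1 − 0.64)/(1 − 0.2655) = 0.137 × 0.4901 = 0.0671 km

67 m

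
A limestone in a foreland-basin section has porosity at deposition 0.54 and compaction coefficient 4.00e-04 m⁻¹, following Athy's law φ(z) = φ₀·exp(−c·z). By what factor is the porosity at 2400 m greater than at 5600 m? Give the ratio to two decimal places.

3.60

Working in km (1 km = 1000 m; c in km⁻¹ = c in m⁻¹ × 1000):
φ(z₁)/φ(z₂) = e^(−c·z₁)/e^(−c·z₂) = e^{c(z₂−z₁)}
= exp(0.4 × 3.2) = exp(1.28) = 3.5966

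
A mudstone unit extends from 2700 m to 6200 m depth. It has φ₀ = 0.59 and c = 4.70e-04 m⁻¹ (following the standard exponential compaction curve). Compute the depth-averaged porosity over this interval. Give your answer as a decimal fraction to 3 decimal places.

0.081

Working in km (1 km = 1000 m; c in km⁻¹ = c in m⁻¹ × 1000):
⟨φ⟩ = (1/(d₂−d₁)) ∫ φ₀ e^(−cd) dd = φ₀·(e^(−c·d₁) − e^(−c·d₂)) / (c·(d₂−d₁))
e^(−0.47×2.7) = 0.2811; e^(−0.47×6.2) = 0.0543
⟨φ⟩ = 0.59 × (0.2811 − 0.0543) / (0.47 × 3.5) = 0.59 × 0.1379 = 0.0814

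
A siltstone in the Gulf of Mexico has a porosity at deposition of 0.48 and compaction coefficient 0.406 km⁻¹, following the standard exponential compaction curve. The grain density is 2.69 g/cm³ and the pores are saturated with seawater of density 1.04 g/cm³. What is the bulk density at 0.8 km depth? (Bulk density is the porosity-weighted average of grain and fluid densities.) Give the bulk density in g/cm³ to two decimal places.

Porosity at depth: φ = 0.48·exp(−0.406×0.8) = 0.48×0.7227 = 0.3469
Bulk density: ρ_b = (1−φ)ρ_g + φ·ρ_f = 0.6531×2.69 + 0.3469×1.04
       = 1.757 + 0.361 = 2.118 g/cm³

2.12 g/cm³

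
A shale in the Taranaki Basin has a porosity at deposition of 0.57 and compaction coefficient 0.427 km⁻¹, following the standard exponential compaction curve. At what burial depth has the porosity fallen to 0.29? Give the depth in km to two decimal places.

Invert Athy's law: z = ln(phi₀/phi) / β
z = ln(0.57/0.29) / 0.427 = ln(1.966) / 0.427 = 0.6758 / 0.427 = 1.583 km

1.58 km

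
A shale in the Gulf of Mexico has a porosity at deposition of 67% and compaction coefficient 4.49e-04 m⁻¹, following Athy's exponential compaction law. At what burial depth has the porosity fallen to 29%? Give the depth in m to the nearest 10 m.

1870 m

Working in km (1 km = 1000 m; β in km⁻¹ = β in m⁻¹ × 1000):
Invert Athy's law: z = ln(n₀/n) / β
z = ln(0.67/0.29) / 0.449 = ln(2.31) / 0.449 = 0.8374 / 0.449 = 1.865 km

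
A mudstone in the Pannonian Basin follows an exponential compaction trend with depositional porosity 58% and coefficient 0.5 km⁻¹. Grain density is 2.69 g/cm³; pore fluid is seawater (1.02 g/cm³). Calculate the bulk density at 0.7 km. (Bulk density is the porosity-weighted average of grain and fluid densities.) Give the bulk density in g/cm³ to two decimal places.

2.01 g/cm³

Porosity at depth: phi = 0.58·exp(−0.5×0.7) = 0.58×0.7047 = 0.4087
Bulk density: ρ_b = (1−phi)ρ_g + phi·ρ_f = 0.5913×2.69 + 0.4087×1.02
       = 1.591 + 0.417 = 2.007 g/cm³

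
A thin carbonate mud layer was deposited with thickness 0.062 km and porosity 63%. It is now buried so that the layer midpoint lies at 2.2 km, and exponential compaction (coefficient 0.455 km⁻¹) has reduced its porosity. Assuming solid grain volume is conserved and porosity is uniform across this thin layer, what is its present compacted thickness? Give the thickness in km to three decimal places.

Porosity at 2.2 km: n = 0.63·exp(−0.455×2.2) = 0.2315
Solid-volume conservation: h(1−n) = h₀(1−n₀) ⇒ h = h₀·(1−n₀)/(1−n)
h = 0.062 × (1 − 0.63)/(1 − 0.2315) = 0.062 × 0.4815 = 0.0299 km

0.030 km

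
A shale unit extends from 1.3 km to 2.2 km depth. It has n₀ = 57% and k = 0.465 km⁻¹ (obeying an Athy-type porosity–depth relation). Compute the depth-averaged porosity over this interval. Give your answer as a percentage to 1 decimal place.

25.4%

⟨n⟩ = (1/(z₂−z₁)) ∫ n₀ e^(−kz) dz = n₀·(e^(−k·z₁) − e^(−k·z₂)) / (k·(z₂−z₁))
e^(−0.465×1.3) = 0.5463; e^(−0.465×2.2) = 0.3595
⟨n⟩ = 0.57 × (0.5463 − 0.3595) / (0.465 × 0.9) = 0.57 × 0.4464 = 0.2545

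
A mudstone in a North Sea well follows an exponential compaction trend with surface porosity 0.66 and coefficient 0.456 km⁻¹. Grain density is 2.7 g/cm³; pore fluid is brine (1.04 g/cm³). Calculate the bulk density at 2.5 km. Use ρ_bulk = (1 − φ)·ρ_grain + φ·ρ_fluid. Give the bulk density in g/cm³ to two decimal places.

Porosity at depth: phi = 0.66·exp(−0.456×2.5) = 0.66×0.3198 = 0.2111
Bulk density: ρ_b = (1−phi)ρ_g + phi·ρ_f = 0.7889×2.7 + 0.2111×1.04
       = 2.130 + 0.220 = 2.350 g/cm³

2.35 g/cm³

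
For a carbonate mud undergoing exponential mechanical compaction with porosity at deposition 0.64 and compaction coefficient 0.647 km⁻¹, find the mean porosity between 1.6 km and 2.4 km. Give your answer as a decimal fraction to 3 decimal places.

⟨n⟩ = (1/(Z₂−Z₁)) ∫ n₀ e^(−kZ) dZ = n₀·(e^(−k·Z₁) − e^(−k·Z₂)) / (k·(Z₂−Z₁))
e^(−0.647×1.6) = 0.3552; e^(−0.647×2.4) = 0.2117
⟨n⟩ = 0.64 × (0.3552 − 0.2117) / (0.647 × 0.8) = 0.64 × 0.2772 = 0.1774

0.177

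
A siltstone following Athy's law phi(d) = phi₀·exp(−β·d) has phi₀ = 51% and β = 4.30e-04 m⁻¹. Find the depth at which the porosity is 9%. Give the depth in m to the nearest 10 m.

Working in km (1 km = 1000 m; β in km⁻¹ = β in m⁻¹ × 1000):
Invert Athy's law: d = ln(phi₀/phi) / β
d = ln(0.51/0.09) / 0.43 = ln(5.667) / 0.43 = 1.7346 / 0.43 = 4.034 km

4030 m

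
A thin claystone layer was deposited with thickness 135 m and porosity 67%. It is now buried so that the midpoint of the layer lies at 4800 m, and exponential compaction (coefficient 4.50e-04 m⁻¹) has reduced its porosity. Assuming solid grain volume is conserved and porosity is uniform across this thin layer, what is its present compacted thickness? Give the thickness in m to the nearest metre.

48 m

Working in km (1 km = 1000 m; c in km⁻¹ = c in m⁻¹ × 1000):
Porosity at 4.8 km: n = 0.67·exp(−0.45×4.8) = 0.0773
Solid-volume conservation: h(1−n) = h₀(1−n₀) ⇒ h = h₀·(1−n₀)/(1−n)
h = 0.135 × (1 − 0.67)/(1 − 0.0773) = 0.135 × 0.3576 = 0.0483 km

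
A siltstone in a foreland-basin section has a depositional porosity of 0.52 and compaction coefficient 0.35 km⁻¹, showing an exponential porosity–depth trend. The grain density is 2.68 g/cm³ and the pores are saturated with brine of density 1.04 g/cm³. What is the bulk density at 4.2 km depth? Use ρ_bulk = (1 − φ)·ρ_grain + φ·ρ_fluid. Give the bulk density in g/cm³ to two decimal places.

2.48 g/cm³

Porosity at depth: phi = 0.52·exp(−0.35×4.2) = 0.52×0.2299 = 0.1196
Bulk density: ρ_b = (1−phi)ρ_g + phi·ρ_f = 0.8804×2.68 + 0.1196×1.04
       = 2.360 + 0.124 = 2.484 g/cm³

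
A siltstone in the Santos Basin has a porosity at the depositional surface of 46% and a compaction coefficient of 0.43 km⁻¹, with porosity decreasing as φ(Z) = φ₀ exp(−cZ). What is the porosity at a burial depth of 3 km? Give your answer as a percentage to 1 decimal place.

φ = φ₀·exp(−c·Z) = 0.46 × exp(−0.43 × 3) = 0.46 × exp(−1.29)
  = 0.46 × 0.2753 = 0.1266

12.7%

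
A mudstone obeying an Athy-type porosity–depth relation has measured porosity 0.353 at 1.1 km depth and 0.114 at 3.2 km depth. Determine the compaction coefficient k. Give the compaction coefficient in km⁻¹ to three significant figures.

Athy: phi(Z) = phi₀ e^(−kZ) ⇒ phi₁/phi₂ = e^{k(Z₂−Z₁)} ⇒ k = ln(phi₁/phi₂)/(Z₂−Z₁)
k = ln(0.353/0.114) / (3.2 − 1.1) = ln(3.096) / 2.1 = 1.1303 / 2.1 = 0.5382 km⁻¹

0.538 km⁻¹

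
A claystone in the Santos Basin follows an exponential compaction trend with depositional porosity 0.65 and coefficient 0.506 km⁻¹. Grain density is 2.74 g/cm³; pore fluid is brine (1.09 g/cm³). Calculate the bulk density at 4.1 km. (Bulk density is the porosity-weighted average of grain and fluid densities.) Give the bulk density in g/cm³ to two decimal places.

Porosity at depth: n = 0.65·exp(−0.506×4.1) = 0.65×0.1256 = 0.0816
Bulk density: ρ_b = (1−n)ρ_g + n·ρ_f = 0.9184×2.74 + 0.0816×1.09
       = 2.516 + 0.089 = 2.605 g/cm³

2.61 g/cm³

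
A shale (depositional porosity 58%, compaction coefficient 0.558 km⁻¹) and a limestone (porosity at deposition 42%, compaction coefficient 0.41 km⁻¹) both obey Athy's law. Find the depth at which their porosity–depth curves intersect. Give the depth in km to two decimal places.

Set φ₀ₐ e^(−cₐd) = φ₀ᵦ e^(−cᵦd) ⇒ ln(φ₀ₐ/φ₀ᵦ) = (cₐ − cᵦ)·d
d = ln(0.58/0.42) / (0.558 − 0.41) = 0.3228 / 0.148 = 2.181 km

2.18 km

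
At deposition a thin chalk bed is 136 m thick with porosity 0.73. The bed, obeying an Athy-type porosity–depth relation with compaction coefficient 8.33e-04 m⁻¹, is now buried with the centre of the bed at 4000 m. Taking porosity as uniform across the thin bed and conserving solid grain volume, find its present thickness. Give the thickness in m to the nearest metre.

Working in km (1 km = 1000 m; β in km⁻¹ = β in m⁻¹ × 1000):
Porosity at 4 km: φ = 0.73·exp(−0.833×4) = 0.0261
Solid-volume conservation: h(1−φ) = h₀(1−φ₀) ⇒ h = h₀·(1−φ₀)/(1−φ)
h = 0.136 × (1 − 0.73)/(1 − 0.0261) = 0.136 × 0.2772 = 0.0377 km

38 m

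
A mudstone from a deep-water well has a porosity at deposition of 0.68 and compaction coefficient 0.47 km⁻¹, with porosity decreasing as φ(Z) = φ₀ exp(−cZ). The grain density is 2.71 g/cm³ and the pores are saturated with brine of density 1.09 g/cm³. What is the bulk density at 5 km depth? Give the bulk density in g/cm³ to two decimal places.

Porosity at depth: φ = 0.68·exp(−0.47×5) = 0.68×0.0954 = 0.0649
Bulk density: ρ_b = (1−φ)ρ_g + φ·ρ_f = 0.9351×2.71 + 0.0649×1.09
       = 2.534 + 0.071 = 2.605 g/cm³

2.60 g/cm³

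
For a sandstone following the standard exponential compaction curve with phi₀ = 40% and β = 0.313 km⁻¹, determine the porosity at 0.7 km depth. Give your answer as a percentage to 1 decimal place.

32.1%

phi = phi₀·exp(−β·Z) = 0.4 × exp(−0.313 × 0.7) = 0.4 × exp(−0.2191)
  = 0.4 × 0.8032 = 0.3213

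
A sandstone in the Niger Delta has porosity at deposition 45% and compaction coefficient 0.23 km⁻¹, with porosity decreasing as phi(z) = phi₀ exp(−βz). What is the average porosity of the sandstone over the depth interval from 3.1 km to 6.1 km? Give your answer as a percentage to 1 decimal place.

⟨phi⟩ = (1/(z₂−z₁)) ∫ phi₀ e^(−βz) dz = phi₀·(e^(−β·z₁) − e^(−β·z₂)) / (β·(z₂−z₁))
e^(−0.23×3.1) = 0.4902; e^(−0.23×6.1) = 0.2459
⟨phi⟩ = 0.45 × (0.4902 − 0.2459) / (0.23 × 3) = 0.45 × 0.3541 = 0.1593

15.9%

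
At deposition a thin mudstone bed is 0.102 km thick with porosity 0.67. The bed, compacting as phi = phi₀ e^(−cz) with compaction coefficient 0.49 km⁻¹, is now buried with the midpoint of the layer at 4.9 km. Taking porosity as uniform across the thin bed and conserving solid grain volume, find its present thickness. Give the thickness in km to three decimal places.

Porosity at 4.9 km: phi = 0.67·exp(−0.49×4.9) = 0.0607
Solid-volume conservation: h(1−phi) = h₀(1−phi₀) ⇒ h = h₀·(1−phi₀)/(1−phi)
h = 0.102 × (1 − 0.67)/(1 − 0.0607) = 0.102 × 0.3513 = 0.0358 km

0.036 km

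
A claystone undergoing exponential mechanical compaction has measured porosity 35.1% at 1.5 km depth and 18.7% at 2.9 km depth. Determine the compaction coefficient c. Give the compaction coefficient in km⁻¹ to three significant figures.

Athy: φ(Z) = φ₀ e^(−cZ) ⇒ φ₁/φ₂ = e^{c(Z₂−Z₁)} ⇒ c = ln(φ₁/φ₂)/(Z₂−Z₁)
c = ln(0.351/0.187) / (2.9 − 1.5) = ln(1.877) / 1.4 = 0.6297 / 1.4 = 0.4498 km⁻¹

0.450 km⁻¹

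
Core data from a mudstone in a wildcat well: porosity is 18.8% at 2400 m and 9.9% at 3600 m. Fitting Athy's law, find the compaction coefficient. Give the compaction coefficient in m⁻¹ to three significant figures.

0.000534 m⁻¹

Working in km (1 km = 1000 m; c in km⁻¹ = c in m⁻¹ × 1000):
Athy: phi(d) = phi₀ e^(−cd) ⇒ phi₁/phi₂ = e^{c(d₂−d₁)} ⇒ c = ln(phi₁/phi₂)/(d₂−d₁)
c = ln(0.188/0.099) / (3.6 − 2.4) = ln(1.899) / 1.2 = 0.6413 / 1.2 = 0.5344 km⁻¹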